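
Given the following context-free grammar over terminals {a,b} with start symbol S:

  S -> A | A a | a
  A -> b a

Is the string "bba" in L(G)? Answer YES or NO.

CNF form of G:
  S -> A T1 | T0 T1 | a
  A -> T0 T1
  T0 -> b
  T1 -> a

CYK table (by increasing span):
  T[0,0] 'b' = {T0}  orig:{}
  T[1,1] 'b' = {T0}  orig:{}
  T[2,2] 'a' = {S,T1}  orig:{S}
  T[0,1] 'bb' = ∅
  T[1,2] 'ba' = {A,S}
  T[0,2] 'bba' = ∅

S ∉ T[0,2] ⇒ NO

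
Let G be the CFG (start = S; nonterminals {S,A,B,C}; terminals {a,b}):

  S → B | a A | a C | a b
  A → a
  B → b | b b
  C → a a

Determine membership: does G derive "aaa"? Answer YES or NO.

CNF form of G:
  S -> T0 T0 | T1 A | T1 C | T1 T0 | b
  A -> a
  B -> T0 T0 | b
  C -> T1 T1
  T0 -> b
  T1 -> a

Fill CYK table bottom-up:
  cell(0,0) a: {A,T1}  orig:{A}
  cell(1,1) a: {A,T1}  orig:{A}
  cell(2,2) a: {A,T1}  orig:{A}
  cell(0,1) aa: {C,S}
  cell(1,2) aa: {C,S}
  cell(0,2) aaa: {S}

S ∈ T[0,2] ⇒ YES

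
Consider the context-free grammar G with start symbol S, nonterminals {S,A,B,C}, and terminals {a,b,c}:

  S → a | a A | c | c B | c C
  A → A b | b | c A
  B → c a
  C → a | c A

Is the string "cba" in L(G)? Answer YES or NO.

CNF form of G:
  S -> T1 B | T1 C | T2 A | a | c
  A -> A T0 | T1 A | b
  B -> T1 T2
  C -> T1 A | a
  T0 -> b
  T1 -> c
  T2 -> a

Fill CYK table bottom-up:
  cell(0,0) c: {S,T1}  orig:{S}
  cell(1,1) b: {A,T0}  orig:{A}
  cell(2,2) a: {C,S,T2}  orig:{C,S}
  cell(0,1) cb: {A,C}
  cell(1,2) ba: ∅
  cell(0,2) cba: ∅

S ∉ T[0,2] ⇒ NO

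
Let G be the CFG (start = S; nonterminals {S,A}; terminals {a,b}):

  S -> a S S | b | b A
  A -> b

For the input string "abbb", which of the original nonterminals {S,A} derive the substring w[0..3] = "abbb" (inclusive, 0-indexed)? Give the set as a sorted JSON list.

CNF form of G:
  S -> T0 X2 | T1 A | b
  A -> b
  T0 -> a
  T1 -> b
  X2 -> S S

Fill CYK table bottom-up — only the sub-triangle for w[0..3]:
  T[0,0] 'a' = {T0}  orig:{}
  T[1,1] 'b' = {A,S,T1}  orig:{A,S}
  T[2,2] 'b' = {A,S,T1}  orig:{A,S}
  T[3,3] 'b' = {A,S,T1}  orig:{A,S}
  T[0,1] 'ab' = ∅
  T[1,2] 'bb' = {S,X2}  orig:{S}
  T[2,3] 'bb' = {S,X2}  orig:{S}
  T[0,2] 'abb' = {S}
  T[1,3] 'bbb' = {X2}  orig:{}
  T[0,3] 'abbb' = {S,X2}  orig:{S}

Original NTs in T[0,3] deriving "abbb": ["S"]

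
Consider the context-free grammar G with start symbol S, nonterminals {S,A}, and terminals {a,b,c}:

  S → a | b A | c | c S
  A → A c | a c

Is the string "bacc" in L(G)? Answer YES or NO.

CNF form of G:
  S -> T0 S | T2 A | a | c
  A -> A T0 | T1 T0
  T0 -> c
  T1 -> a
  T2 -> b

CYK table (by increasing span):
  cell(0,0) b: {T2}  orig:{}
  cell(1,1) a: {S,T1}  orig:{S}
  cell(2,2) c: {S,T0}  orig:{S}
  cell(3,3) c: {S,T0}  orig:{S}
  cell(0,1) ba: ∅
  cell(1,2) ac: {A}
  cell(2,3) cc: {S}
  cell(0,2) bac: {S}
  cell(1,3) acc: {A}
  cell(0,3) bacc: {S}

S ∈ T[0,3] ⇒ YES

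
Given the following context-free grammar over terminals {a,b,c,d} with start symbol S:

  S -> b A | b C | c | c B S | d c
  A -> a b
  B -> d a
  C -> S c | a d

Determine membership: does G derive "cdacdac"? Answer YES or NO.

Convert to CNF:
  S -> T1 A | T1 C | T2 T3 | T3 X4 | c
  A -> T0 T1
  B -> T2 T0
  C -> S T3 | T0 T2
  T0 -> a
  T1 -> b
  T2 -> d
  T3 -> c
  X4 -> B S

Fill CYK table bottom-up:
  [0..0]={S,T3}  "c"  orig:{S}
  [1..1]={T2}  "d"  orig:{}
  [2..2]={T0}  "a"  orig:{}
  [3..3]={S,T3}  "c"  orig:{S}
  [4..4]={T2}  "d"  orig:{}
  [5..5]={T0}  "a"  orig:{}
  [6..6]={S,T3}  "c"  orig:{S}
  [0..1]=∅  "cd"
  [1..2]={B}  "da"
  [2..3]=∅  "ac"
  [3..4]=∅  "cd"
  [4..5]={B}  "da"
  [5..6]=∅  "ac"
  [0..2]=∅  "cda"
  [1..3]={X4}  "dac"  orig:{}
  [2..4]=∅  "acd"
  [3..5]=∅  "cda"
  [4..6]={X4}  "dac"  orig:{}
  [0..3]={S}  "cdac"
  [1..4]=∅  "dacd"
  [2..5]=∅  "acda"
  [3..6]={S}  "cdac"
  [0..4]=∅  "cdacd"
  [1..5]=∅  "dacda"
  [2..6]=∅  "acdac"
  [0..5]=∅  "cdacda"
  [1..6]={X4}  "dacdac"  orig:{}
  [0..6]={S}  "cdacdac"

S ∈ T[0,6] ⇒ YES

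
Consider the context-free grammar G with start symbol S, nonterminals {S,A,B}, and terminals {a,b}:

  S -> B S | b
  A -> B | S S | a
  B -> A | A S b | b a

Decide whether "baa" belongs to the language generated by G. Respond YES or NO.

Convert to CNF:
  S -> B S | b
  A -> A X2 | S S | T0 T1 | a
  B -> A X3 | S S | T0 T1 | a
  T0 -> b
  T1 -> a
  X2 -> S T0
  X3 -> S T0

CYK table (by increasing span):
  T[0,0] 'b' = {S,T0}  orig:{S}
  T[1,1] 'a' = {A,B,T1}  orig:{A,B}
  T[2,2] 'a' = {A,B,T1}  orig:{A,B}
  T[0,1] 'ba' = {A,B}
  T[1,2] 'aa' = ∅
  T[0,2] 'baa' = ∅

S ∉ T[0,2] ⇒ NO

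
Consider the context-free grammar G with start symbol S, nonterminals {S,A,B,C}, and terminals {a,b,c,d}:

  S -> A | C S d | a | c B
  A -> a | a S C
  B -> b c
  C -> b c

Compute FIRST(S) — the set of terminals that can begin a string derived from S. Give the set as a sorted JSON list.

FIRST sets, iterate to fixpoint:
pass 1:
  A via A→a: +{a}
  B via B→b c: +{b}
  C via C→b c: +{b}
  S via S→A: +{a}
  S via S→C S d: +{b}
  S via S→c B: +{c}
  S: {a,b,c}  A: {a}  B: {b}  C: {b}
pass 2: (stable)
  S: {a,b,c}  A: {a}  B: {b}  C: {b}

FIRST(S) = ["a", "b", "c"]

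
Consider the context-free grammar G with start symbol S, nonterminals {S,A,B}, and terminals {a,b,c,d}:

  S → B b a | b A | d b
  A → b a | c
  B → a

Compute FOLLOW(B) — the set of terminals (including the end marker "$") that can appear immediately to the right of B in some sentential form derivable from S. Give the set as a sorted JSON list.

FIRST iteration:
round 1:
  A via A→b a: +{b}
  A via A→c: +{c}
  B via B→a: +{a}
  S via S→B b a: +{a}
  S via S→b A: +{b}
  S via S→d b: +{d}
  FIRST(S)={a,b,d}  FIRST(A)={b,c}  FIRST(B)={a}
round 2: — fixpoint
  FIRST(S)={a,b,d}  FIRST(A)={b,c}  FIRST(B)={a}

FOLLOW sets:
FOLLOW(S) := {$}
[1]
  S→B b a: FOLLOW(B) ⊇ FIRST(b) = {b}; new: +{b}
  S→b A: FOLLOW(A) ⊇ FOLLOW(S) ⊇ {$}; new: +{$}
  FOLLOW(S)={$}  FOLLOW(A)={$}  FOLLOW(B)={b}
[2] done
  FOLLOW(S)={$}  FOLLOW(A)={$}  FOLLOW(B)={b}

FOLLOW(B) = ["b"]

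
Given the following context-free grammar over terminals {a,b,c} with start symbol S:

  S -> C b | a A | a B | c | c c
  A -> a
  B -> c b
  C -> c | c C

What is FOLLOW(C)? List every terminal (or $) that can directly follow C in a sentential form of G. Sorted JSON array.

Compute FIRST by fixpoint:
round 1:
  A via A→a: +{a}
  B via B→c b: +{c}
  C via C→c: +{c}
  S via S→C b: +{c}
  S via S→a A: +{a}
  S: {a,c}  A: {a}  B: {c}  C: {c}
round 2: done
  S: {a,c}  A: {a}  B: {c}  C: {c}

FOLLOW iteration:
FOLLOW(S) := {$}
iter 1:
  S→C b: FOLLOW(C) ⊇ FIRST(b) = {b}; new: +{b}
  S→a A: FOLLOW(A) ⊇ FOLLOW(S) ⊇ {$}; new: +{$}
  S→a B: FOLLOW(B) ⊇ FOLLOW(S) ⊇ {$}; new: +{$}
  FOLLOW(S)={$}  FOLLOW(A)={$}  FOLLOW(B)={$}  FOLLOW(C)={b}
iter 2: (stable)
  FOLLOW(S)={$}  FOLLOW(A)={$}  FOLLOW(B)={$}  FOLLOW(C)={b}

FOLLOW(C) = ["b"]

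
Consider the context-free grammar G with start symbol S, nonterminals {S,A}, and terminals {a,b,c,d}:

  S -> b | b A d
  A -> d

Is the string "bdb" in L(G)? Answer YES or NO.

Convert to CNF:
  S -> T0 X2 | b
  A -> d
  T0 -> b
  T1 -> d
  X2 -> A T1

Fill CYK table bottom-up:
  cell(0,0) b: {S,T0}  orig:{S}
  cell(1,1) d: {A,T1}  orig:{A}
  cell(2,2) b: {S,T0}  orig:{S}
  cell(0,1) bd: ∅
  cell(1,2) db: ∅
  cell(0,2) bdb: ∅

S ∉ T[0,2] ⇒ NO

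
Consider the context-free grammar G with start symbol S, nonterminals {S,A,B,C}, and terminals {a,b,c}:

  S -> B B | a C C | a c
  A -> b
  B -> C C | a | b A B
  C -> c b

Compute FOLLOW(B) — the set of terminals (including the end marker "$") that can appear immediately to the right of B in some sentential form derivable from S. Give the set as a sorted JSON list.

Compute FIRST by fixpoint:
pass 1:
  A via A→b: +{b}
  B via B→a: +{a}
  B via B→b A B: +{b}
  C via C→c b: +{c}
  S via S→B B: +{a,b}
  S: {a,b}  A: {b}  B: {a,b}  C: {c}
pass 2:
  B via B→C C: +{c}
  S via S→B B: +{c}
  S: {a,b,c}  A: {b}  B: {a,b,c}  C: {c}
pass 3: (no change)
  S: {a,b,c}  A: {b}  B: {a,b,c}  C: {c}

FOLLOW sets:
seed FOLLOW(S) with $
round 1:
  B→C C: FOLLOW(C) ⊇ FIRST(C) = {c}; new: +{c}
  B→b A B: FOLLOW(A) ⊇ FIRST(B) = {a,b,c}; new: +{a,b,c}
  S→B B: FOLLOW(B) ⊇ FIRST(B) = {a,b,c}; new: +{a,b,c}
  S→B B: FOLLOW(B) ⊇ FOLLOW(S) ⊇ {$}; new: +{$}
  S→a C C: FOLLOW(C) ⊇ FOLLOW(S) ⊇ {$}; new: +{$}
  FOLLOW[S]={$}  FOLLOW[A]={a,b,c}  FOLLOW[B]={$,a,b,c}  FOLLOW[C]={$,c}
round 2:
  B→C C: FOLLOW(C) ⊇ FOLLOW(B) ⊇ {$,a,b,c}; new: +{a,b}
  FOLLOW[S]={$}  FOLLOW[A]={a,b,c}  FOLLOW[B]={$,a,b,c}  FOLLOW[C]={$,a,b,c}
round 3: done
  FOLLOW[S]={$}  FOLLOW[A]={a,b,c}  FOLLOW[B]={$,a,b,c}  FOLLOW[C]={$,a,b,c}

FOLLOW(B) = ["$", "a", "b", "c"]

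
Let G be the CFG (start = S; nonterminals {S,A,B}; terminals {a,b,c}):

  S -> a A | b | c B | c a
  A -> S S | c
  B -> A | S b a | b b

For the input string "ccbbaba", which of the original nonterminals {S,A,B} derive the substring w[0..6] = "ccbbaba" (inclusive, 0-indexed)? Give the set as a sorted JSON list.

CNF form of G:
  S -> T1 A | T2 B | T2 T1 | b
  A -> S S | c
  B -> S S | S X3 | T0 T0 | c
  T0 -> b
  T1 -> a
  T2 -> c
  X3 -> T0 T1

CYK fill, restricted to cells inside w[0..6]:
  [0..0]={A,B,T2}  "c"  orig:{A,B}
  [1..1]={A,B,T2}  "c"  orig:{A,B}
  [2..2]={S,T0}  "b"  orig:{S}
  [3..3]={S,T0}  "b"  orig:{S}
  [4..4]={T1}  "a"  orig:{}
  [5..5]={S,T0}  "b"  orig:{S}
  [6..6]={T1}  "a"  orig:{}
  [0..1]={S}  "cc"
  [1..2]=∅  "cb"
  [2..3]={A,B}  "bb"
  [3..4]={X3}  "ba"  orig:{}
  [4..5]=∅  "ab"
  [5..6]={X3}  "ba"  orig:{}
  [0..2]={A,B}  "ccb"
  [1..3]={S}  "cbb"
  [2..4]={B}  "bba"
  [3..5]=∅  "bab"
  [4..6]=∅  "aba"
  [0..3]=∅  "ccbb"
  [1..4]={S}  "cbba"
  [2..5]=∅  "bbab"
  [3..6]=∅  "baba"
  [0..4]=∅  "ccbba"
  [1..5]={A,B}  "cbbab"
  [2..6]=∅  "bbaba"
  [0..5]={S}  "ccbbab"
  [1..6]={B}  "cbbaba"
  [0..6]={S}  "ccbbaba"

Original NTs in T[0,6] deriving "ccbbaba": ["S"]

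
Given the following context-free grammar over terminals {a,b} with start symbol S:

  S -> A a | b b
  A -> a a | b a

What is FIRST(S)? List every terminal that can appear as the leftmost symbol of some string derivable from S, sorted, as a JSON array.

FIRST iteration:
pass 1:
  A via A→a a: +{a}
  A via A→b a: +{b}
  S via S→A a: +{a,b}
  FIRST[S]={a,b}  FIRST[A]={a,b}
pass 2: (no change)
  FIRST[S]={a,b}  FIRST[A]={a,b}

FIRST(S) = ["a", "b"]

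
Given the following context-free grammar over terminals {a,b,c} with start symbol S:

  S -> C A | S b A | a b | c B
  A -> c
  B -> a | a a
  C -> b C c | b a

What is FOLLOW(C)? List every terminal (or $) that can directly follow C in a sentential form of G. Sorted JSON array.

Compute FIRST by fixpoint:
round 1:
  A via A→c: +{c}
  B via B→a: +{a}
  C via C→b C c: +{b}
  S via S→C A: +{b}
  S via S→a b: +{a}
  S via S→c B: +{c}
  FIRST(S)={a,b,c}  FIRST(A)={c}  FIRST(B)={a}  FIRST(C)={b}
round 2: (stable)
  FIRST(S)={a,b,c}  FIRST(A)={c}  FIRST(B)={a}  FIRST(C)={b}

FOLLOW sets:
seed FOLLOW(S) with $
[1]
  C→b C c: FOLLOW(C) ⊇ FIRST(c) = {c}; new: +{c}
  S→C A: FOLLOW(A) ⊇ FOLLOW(S) ⊇ {$}; new: +{$}
  S→S b A: FOLLOW(S) ⊇ FIRST(b) = {b}; new: +{b}
  S→S b A: FOLLOW(A) ⊇ FOLLOW(S) ⊇ {$,b}; new: +{b}
  S→c B: FOLLOW(B) ⊇ FOLLOW(S) ⊇ {$,b}; new: +{$,b}
  S: {$,b}  A: {$,b}  B: {$,b}  C: {c}
[2] (stable)
  S: {$,b}  A: {$,b}  B: {$,b}  C: {c}

FOLLOW(C) = ["c"]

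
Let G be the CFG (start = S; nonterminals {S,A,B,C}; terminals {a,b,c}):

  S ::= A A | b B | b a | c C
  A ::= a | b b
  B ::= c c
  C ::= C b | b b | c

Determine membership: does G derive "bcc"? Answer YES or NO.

Convert to CNF:
  S -> A A | T0 B | T0 T2 | T1 C
  A -> T0 T0 | a
  B -> T1 T1
  C -> C T0 | T0 T0 | c
  T0 -> b
  T1 -> c
  T2 -> a

CYK fill:
  T[0,0] 'b' = {T0}  orig:{}
  T[1,1] 'c' = {C,T1}  orig:{C}
  T[2,2] 'c' = {C,T1}  orig:{C}
  T[0,1] 'bc' = ∅
  T[1,2] 'cc' = {B,S}
  T[0,2] 'bcc' = {S}

S ∈ T[0,2] ⇒ YES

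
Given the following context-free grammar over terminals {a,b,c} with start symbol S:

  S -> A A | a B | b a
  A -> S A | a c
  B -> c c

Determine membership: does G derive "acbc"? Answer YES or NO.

Convert to CNF:
  S -> A A | T0 B | T2 T0
  A -> S A | T0 T1
  B -> T1 T1
  T0 -> a
  T1 -> c
  T2 -> b

Fill CYK table bottom-up:
  [0..0]={T0}  "a"  orig:{}
  [1..1]={T1}  "c"  orig:{}
  [2..2]={T2}  "b"  orig:{}
  [3..3]={T1}  "c"  orig:{}
  [0..1]={A}  "ac"
  [1..2]=∅  "cb"
  [2..3]=∅  "bc"
  [0..2]=∅  "acb"
  [1..3]=∅  "cbc"
  [0..3]=∅  "acbc"

S ∉ T[0,3] ⇒ NO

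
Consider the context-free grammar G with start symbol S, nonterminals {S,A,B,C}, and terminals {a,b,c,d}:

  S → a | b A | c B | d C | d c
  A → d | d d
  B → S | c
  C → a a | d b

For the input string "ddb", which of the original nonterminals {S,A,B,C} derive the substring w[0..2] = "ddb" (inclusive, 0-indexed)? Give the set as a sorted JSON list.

CNF form of G:
  S -> T0 C | T0 T2 | T1 A | T2 B | a
  A -> T0 T0 | d
  B -> T0 C | T0 T2 | T1 A | T2 B | a | c
  C -> T0 T1 | T3 T3
  T0 -> d
  T1 -> b
  T2 -> c
  T3 -> a

CYK table (by increasing span), restricted to cells inside w[0..2]:
  T[0,0] 'd' = {A,T0}  orig:{A}
  T[1,1] 'd' = {A,T0}  orig:{A}
  T[2,2] 'b' = {T1}  orig:{}
  T[0,1] 'dd' = {A}
  T[1,2] 'db' = {C}
  T[0,2] 'ddb' = {B,S}

Original NTs in T[0,2] deriving "ddb": ["B", "S"]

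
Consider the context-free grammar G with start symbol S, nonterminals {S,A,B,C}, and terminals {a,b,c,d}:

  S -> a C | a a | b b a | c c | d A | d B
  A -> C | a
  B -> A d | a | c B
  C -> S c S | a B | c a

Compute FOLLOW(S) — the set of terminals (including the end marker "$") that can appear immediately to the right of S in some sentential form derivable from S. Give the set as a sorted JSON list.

FIRST sets, iterate to fixpoint:
iter 1:
  A via A→a: +{a}
  B via B→A d: +{a}
  B via B→c B: +{c}
  C via C→a B: +{a}
  C via C→c a: +{c}
  S via S→a C: +{a}
  S via S→b b a: +{b}
  S via S→c c: +{c}
  S via S→d A: +{d}
  S: {a,b,c,d}  A: {a}  B: {a,c}  C: {a,c}
iter 2:
  A via A→C: +{c}
  C via C→S c S: +{b,d}
  S: {a,b,c,d}  A: {a,c}  B: {a,c}  C: {a,b,c,d}
iter 3:
  A via A→C: +{b,d}
  B via B→A d: +{b,d}
  S: {a,b,c,d}  A: {a,b,c,d}  B: {a,b,c,d}  C: {a,b,c,d}
iter 4: — fixpoint
  S: {a,b,c,d}  A: {a,b,c,d}  B: {a,b,c,d}  C: {a,b,c,d}

Compute FOLLOW by fixpoint:
FOLLOW(S) := {$}
round 1:
  B→A d: FOLLOW(A) ⊇ FIRST(d) = {d}; new: +{d}
  C→S c S: FOLLOW(S) ⊇ FIRST(c) = {c}; new: +{c}
  S→a C: FOLLOW(C) ⊇ FOLLOW(S) ⊇ {$,c}; new: +{$,c}
  S→d A: FOLLOW(A) ⊇ FOLLOW(S) ⊇ {$,c}; new: +{$,c}
  S→d B: FOLLOW(B) ⊇ FOLLOW(S) ⊇ {$,c}; new: +{$,c}
  FOLLOW(S)={$,c}  FOLLOW(A)={$,c,d}  FOLLOW(B)={$,c}  FOLLOW(C)={$,c}
round 2:
  A→C: FOLLOW(C) ⊇ FOLLOW(A) ⊇ {$,c,d}; new: +{d}
  C→S c S: FOLLOW(S) ⊇ FOLLOW(C) ⊇ {$,c,d}; new: +{d}
  C→a B: FOLLOW(B) ⊇ FOLLOW(C) ⊇ {$,c,d}; new: +{d}
  FOLLOW(S)={$,c,d}  FOLLOW(A)={$,c,d}  FOLLOW(B)={$,c,d}  FOLLOW(C)={$,c,d}
round 3: done
  FOLLOW(S)={$,c,d}  FOLLOW(A)={$,c,d}  FOLLOW(B)={$,c,d}  FOLLOW(C)={$,c,d}

FOLLOW(S) = ["$", "c", "d"]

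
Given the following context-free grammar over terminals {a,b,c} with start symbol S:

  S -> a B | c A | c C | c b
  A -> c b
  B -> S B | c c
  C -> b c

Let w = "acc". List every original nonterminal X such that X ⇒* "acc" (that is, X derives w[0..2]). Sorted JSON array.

CNF form of G:
  S -> T0 A | T0 C | T0 T1 | T2 B
  A -> T0 T1
  B -> S B | T0 T0
  C -> T1 T0
  T0 -> c
  T1 -> b
  T2 -> a

Fill CYK table bottom-up — only the sub-triangle for w[0..2]:
  [0..0]={T2}  "a"  orig:{}
  [1..1]={T0}  "c"  orig:{}
  [2..2]={T0}  "c"  orig:{}
  [0..1]=∅  "ac"
  [1..2]={B}  "cc"
  [0..2]={S}  "acc"

Original NTs in T[0,2] deriving "acc": ["S"]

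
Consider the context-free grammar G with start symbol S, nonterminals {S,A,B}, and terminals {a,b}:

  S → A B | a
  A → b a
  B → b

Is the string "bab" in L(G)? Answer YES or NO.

CNF form of G:
  S -> A B | a
  A -> T0 T1
  B -> b
  T0 -> b
  T1 -> a

Fill CYK table bottom-up:
  cell(0,0) b: {B,T0}  orig:{B}
  cell(1,1) a: {S,T1}  orig:{S}
  cell(2,2) b: {B,T0}  orig:{B}
  cell(0,1) ba: {A}
  cell(1,2) ab: ∅
  cell(0,2) bab: {S}

S ∈ T[0,2] ⇒ YES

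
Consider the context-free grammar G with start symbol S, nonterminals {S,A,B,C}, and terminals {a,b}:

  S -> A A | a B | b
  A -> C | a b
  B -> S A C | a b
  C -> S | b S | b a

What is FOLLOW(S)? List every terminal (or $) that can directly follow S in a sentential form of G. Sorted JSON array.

FIRST iteration:
round 1:
  A via A→a b: +{a}
  B via B→a b: +{a}
  C via C→b S: +{b}
  S via S→A A: +{a}
  S via S→b: +{b}
  S: {a,b}  A: {a}  B: {a}  C: {b}
round 2:
  A via A→C: +{b}
  B via B→S A C: +{b}
  C via C→S: +{a}
  S: {a,b}  A: {a,b}  B: {a,b}  C: {a,b}
round 3: (stable)
  S: {a,b}  A: {a,b}  B: {a,b}  C: {a,b}

FOLLOW sets:
seed FOLLOW(S) with $
[1]
  B→S A C: FOLLOW(S) ⊇ FIRST(A) = {a,b}; new: +{a,b}
  B→S A C: FOLLOW(A) ⊇ FIRST(C) = {a,b}; new: +{a,b}
  S→A A: FOLLOW(A) ⊇ FOLLOW(S) ⊇ {$,a,b}; new: +{$}
  S→a B: FOLLOW(B) ⊇ FOLLOW(S) ⊇ {$,a,b}; new: +{$,a,b}
  FOLLOW[S]={$,a,b}  FOLLOW[A]={$,a,b}  FOLLOW[B]={$,a,b}  FOLLOW[C]={}
[2]
  A→C: FOLLOW(C) ⊇ FOLLOW(A) ⊇ {$,a,b}; new: +{$,a,b}
  FOLLOW[S]={$,a,b}  FOLLOW[A]={$,a,b}  FOLLOW[B]={$,a,b}  FOLLOW[C]={$,a,b}
[3] done
  FOLLOW[S]={$,a,b}  FOLLOW[A]={$,a,b}  FOLLOW[B]={$,a,b}  FOLLOW[C]={$,a,b}

FOLLOW(S) = ["$", "a", "b"]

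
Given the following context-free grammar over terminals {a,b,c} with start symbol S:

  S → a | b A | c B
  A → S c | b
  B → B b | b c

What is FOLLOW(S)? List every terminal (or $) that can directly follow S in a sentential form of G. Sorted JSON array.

FIRST iteration:
iter 1:
  A via A→b: +{b}
  B via B→b c: +{b}
  S via S→a: +{a}
  S via S→b A: +{b}
  S via S→c B: +{c}
  S: {a,b,c}  A: {b}  B: {b}
iter 2:
  A via A→S c: +{a,c}
  S: {a,b,c}  A: {a,b,c}  B: {b}
iter 3: (stable)
  S: {a,b,c}  A: {a,b,c}  B: {b}

Compute FOLLOW by fixpoint:
FOLLOW(S) := {$}
round 1:
  A→S c: FOLLOW(S) ⊇ FIRST(c) = {c}; new: +{c}
  B→B b: FOLLOW(B) ⊇ FIRST(b) = {b}; new: +{b}
  S→b A: FOLLOW(A) ⊇ FOLLOW(S) ⊇ {$,c}; new: +{$,c}
  S→c B: FOLLOW(B) ⊇ FOLLOW(S) ⊇ {$,c}; new: +{$,c}
  FOLLOW[S]={$,c}  FOLLOW[A]={$,c}  FOLLOW[B]={$,b,c}
round 2: (stable)
  FOLLOW[S]={$,c}  FOLLOW[A]={$,c}  FOLLOW[B]={$,b,c}

FOLLOW(S) = ["$", "c"]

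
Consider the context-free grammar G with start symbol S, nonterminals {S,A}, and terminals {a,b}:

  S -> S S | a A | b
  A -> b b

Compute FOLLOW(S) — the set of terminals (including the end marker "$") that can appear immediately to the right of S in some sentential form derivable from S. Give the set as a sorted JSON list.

Compute FIRST by fixpoint:
pass 1:
  A via A→b b: +{b}
  S via S→a A: +{a}
  S via S→b: +{b}
  FIRST(S)={a,b}  FIRST(A)={b}
pass 2: (no change)
  FIRST(S)={a,b}  FIRST(A)={b}

FOLLOW sets:
seed FOLLOW(S) with $
pass 1:
  S→S S: FOLLOW(S) ⊇ FIRST(S) = {a,b}; new: +{a,b}
  S→a A: FOLLOW(A) ⊇ FOLLOW(S) ⊇ {$,a,b}; new: +{$,a,b}
  S: {$,a,b}  A: {$,a,b}
pass 2: (no change)
  S: {$,a,b}  A: {$,a,b}

FOLLOW(S) = ["$", "a", "b"]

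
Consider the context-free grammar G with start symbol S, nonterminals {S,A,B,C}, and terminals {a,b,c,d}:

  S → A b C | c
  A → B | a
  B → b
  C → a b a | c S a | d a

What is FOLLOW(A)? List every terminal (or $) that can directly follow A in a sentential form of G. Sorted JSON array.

FIRST iteration:
[1]
  A via A→a: +{a}
  B via B→b: +{b}
  C via C→a b a: +{a}
  C via C→c S a: +{c}
  C via C→d a: +{d}
  S via S→A b C: +{a}
  S via S→c: +{c}
  S: {a,c}  A: {a}  B: {b}  C: {a,c,d}
[2]
  A via A→B: +{b}
  S via S→A b C: +{b}
  S: {a,b,c}  A: {a,b}  B: {b}  C: {a,c,d}
[3] — fixpoint
  S: {a,b,c}  A: {a,b}  B: {b}  C: {a,c,d}

Compute FOLLOW by fixpoint:
initialize: $ ∈ FOLLOW(S)
iter 1:
  C→c S a: FOLLOW(S) ⊇ FIRST(a) = {a}; new: +{a}
  S→A b C: FOLLOW(A) ⊇ FIRST(b) = {b}; new: +{b}
  S→A b C: FOLLOW(C) ⊇ FOLLOW(S) ⊇ {$,a}; new: +{$,a}
  FOLLOW[S]={$,a}  FOLLOW[A]={b}  FOLLOW[B]={}  FOLLOW[C]={$,a}
iter 2:
  A→B: FOLLOW(B) ⊇ FOLLOW(A) ⊇ {b}; new: +{b}
  FOLLOW[S]={$,a}  FOLLOW[A]={b}  FOLLOW[B]={b}  FOLLOW[C]={$,a}
iter 3: — fixpoint
  FOLLOW[S]={$,a}  FOLLOW[A]={b}  FOLLOW[B]={b}  FOLLOW[C]={$,a}

FOLLOW(A) = ["b"]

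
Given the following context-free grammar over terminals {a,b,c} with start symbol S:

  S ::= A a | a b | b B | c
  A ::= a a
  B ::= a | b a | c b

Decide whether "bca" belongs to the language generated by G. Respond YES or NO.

CNF form of G:
  S -> A T0 | T0 T1 | T1 B | c
  A -> T0 T0
  B -> T1 T0 | T2 T1 | a
  T0 -> a
  T1 -> b
  T2 -> c

CYK table (by increasing span):
  cell(0,0) b: {T1}  orig:{}
  cell(1,1) c: {S,T2}  orig:{S}
  cell(2,2) a: {B,T0}  orig:{B}
  cell(0,1) bc: ∅
  cell(1,2) ca: ∅
  cell(0,2) bca: ∅

S ∉ T[0,2] ⇒ NO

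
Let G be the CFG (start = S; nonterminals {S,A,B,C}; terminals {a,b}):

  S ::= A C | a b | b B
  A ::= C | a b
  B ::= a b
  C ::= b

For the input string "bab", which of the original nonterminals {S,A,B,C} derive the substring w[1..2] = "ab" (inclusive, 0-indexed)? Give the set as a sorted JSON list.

CNF form of G:
  S -> A C | T0 T1 | T1 B
  A -> T0 T1 | b
  B -> T0 T1
  C -> b
  T0 -> a
  T1 -> b

CYK fill (cells [i..j] with 1 ≤ i ≤ j ≤ 2 only):
  [1..1]={T0}  "a"  orig:{}
  [2..2]={A,C,T1}  "b"  orig:{A,C}
  [1..2]={A,B,S}  "ab"

Original NTs in T[1,2] deriving "ab": ["A", "B", "S"]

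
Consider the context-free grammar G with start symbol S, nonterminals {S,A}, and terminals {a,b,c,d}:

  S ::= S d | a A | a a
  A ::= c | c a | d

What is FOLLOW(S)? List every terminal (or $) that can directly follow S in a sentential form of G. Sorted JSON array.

FIRST iteration:
pass 1:
  A via A→c: +{c}
  A via A→d: +{d}
  S via S→a A: +{a}
  S: {a}  A: {c,d}
pass 2: done
  S: {a}  A: {c,d}

FOLLOW iteration:
initialize: $ ∈ FOLLOW(S)
iter 1:
  S→S d: FOLLOW(S) ⊇ FIRST(d) = {d}; new: +{d}
  S→a A: FOLLOW(A) ⊇ FOLLOW(S) ⊇ {$,d}; new: +{$,d}
  FOLLOW(S)={$,d}  FOLLOW(A)={$,d}
iter 2: (no change)
  FOLLOW(S)={$,d}  FOLLOW(A)={$,d}

FOLLOW(S) = ["$", "d"]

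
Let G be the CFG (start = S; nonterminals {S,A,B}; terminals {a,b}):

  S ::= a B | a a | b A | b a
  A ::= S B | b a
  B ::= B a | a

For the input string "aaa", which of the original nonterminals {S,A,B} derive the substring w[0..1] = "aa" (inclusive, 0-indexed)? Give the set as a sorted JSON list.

Convert to CNF:
  S -> T0 A | T0 T1 | T1 B | T1 T1
  A -> S B | T0 T1
  B -> B T1 | a
  T0 -> b
  T1 -> a

CYK table (by increasing span) — only the sub-triangle for w[0..1]:
  T[0,0] 'a' = {B,T1}  orig:{B}
  T[1,1] 'a' = {B,T1}  orig:{B}
  T[0,1] 'aa' = {B,S}

Original NTs in T[0,1] deriving "aa": ["B", "S"]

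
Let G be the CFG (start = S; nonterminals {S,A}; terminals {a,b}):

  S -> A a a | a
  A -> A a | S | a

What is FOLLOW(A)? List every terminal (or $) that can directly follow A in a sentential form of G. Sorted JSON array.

Compute FIRST by fixpoint:
round 1:
  A via A→a: +{a}
  S via S→A a a: +{a}
  FIRST(S)={a}  FIRST(A)={a}
round 2: (stable)
  FIRST(S)={a}  FIRST(A)={a}

FOLLOW iteration:
FOLLOW(S) := {$}
round 1:
  A→A a: FOLLOW(A) ⊇ FIRST(a) = {a}; new: +{a}
  A→S: FOLLOW(S) ⊇ FOLLOW(A) ⊇ {a}; new: +{a}
  FOLLOW[S]={$,a}  FOLLOW[A]={a}
round 2: done
  FOLLOW[S]={$,a}  FOLLOW[A]={a}

FOLLOW(A) = ["a"]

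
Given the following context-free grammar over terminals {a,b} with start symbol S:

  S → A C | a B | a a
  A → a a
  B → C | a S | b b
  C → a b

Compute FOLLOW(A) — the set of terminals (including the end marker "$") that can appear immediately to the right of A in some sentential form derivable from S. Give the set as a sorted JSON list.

FIRST iteration:
[1]
  A via A→a a: +{a}
  B via B→a S: +{a}
  B via B→b b: +{b}
  C via C→a b: +{a}
  S via S→A C: +{a}
  FIRST(S)={a}  FIRST(A)={a}  FIRST(B)={a,b}  FIRST(C)={a}
[2] (no change)
  FIRST(S)={a}  FIRST(A)={a}  FIRST(B)={a,b}  FIRST(C)={a}

FOLLOW iteration:
initialize: $ ∈ FOLLOW(S)
pass 1:
  S→A C: FOLLOW(A) ⊇ FIRST(C) = {a}; new: +{a}
  S→A C: FOLLOW(C) ⊇ FOLLOW(S) ⊇ {$}; new: +{$}
  S→a B: FOLLOW(B) ⊇ FOLLOW(S) ⊇ {$}; new: +{$}
  S: {$}  A: {a}  B: {$}  C: {$}
pass 2: — fixpoint
  S: {$}  A: {a}  B: {$}  C: {$}

FOLLOW(A) = ["a"]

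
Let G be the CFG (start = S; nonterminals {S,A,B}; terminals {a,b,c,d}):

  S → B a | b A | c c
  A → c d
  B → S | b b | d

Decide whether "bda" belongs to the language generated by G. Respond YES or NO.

Convert to CNF:
  S -> B T2 | T0 T0 | T3 A
  A -> T0 T1
  B -> B T2 | T0 T0 | T3 A | T3 T3 | d
  T0 -> c
  T1 -> d
  T2 -> a
  T3 -> b

Fill CYK table bottom-up:
  [0..0]={T3}  "b"  orig:{}
  [1..1]={B,T1}  "d"  orig:{B}
  [2..2]={T2}  "a"  orig:{}
  [0..1]=∅  "bd"
  [1..2]={B,S}  "da"
  [0..2]=∅  "bda"

S ∉ T[0,2] ⇒ NO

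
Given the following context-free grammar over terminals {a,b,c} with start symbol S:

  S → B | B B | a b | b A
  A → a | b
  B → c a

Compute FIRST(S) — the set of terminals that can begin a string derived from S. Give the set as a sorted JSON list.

FIRST sets, iterate to fixpoint:
iter 1:
  A via A→a: +{a}
  A via A→b: +{b}
  B via B→c a: +{c}
  S via S→B: +{c}
  S via S→a b: +{a}
  S via S→b A: +{b}
  FIRST[S]={a,b,c}  FIRST[A]={a,b}  FIRST[B]={c}
iter 2: done
  FIRST[S]={a,b,c}  FIRST[A]={a,b}  FIRST[B]={c}

FIRST(S) = ["a", "b", "c"]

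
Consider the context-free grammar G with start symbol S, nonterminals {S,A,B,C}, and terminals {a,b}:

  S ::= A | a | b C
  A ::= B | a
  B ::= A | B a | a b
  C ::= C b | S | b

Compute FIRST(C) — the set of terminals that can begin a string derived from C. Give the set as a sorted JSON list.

Compute FIRST by fixpoint:
round 1:
  A via A→a: +{a}
  B via B→A: +{a}
  C via C→b: +{b}
  S via S→A: +{a}
  S via S→b C: +{b}
  S: {a,b}  A: {a}  B: {a}  C: {b}
round 2:
  C via C→S: +{a}
  S: {a,b}  A: {a}  B: {a}  C: {a,b}
round 3: (no change)
  S: {a,b}  A: {a}  B: {a}  C: {a,b}

FIRST(C) = ["a", "b"]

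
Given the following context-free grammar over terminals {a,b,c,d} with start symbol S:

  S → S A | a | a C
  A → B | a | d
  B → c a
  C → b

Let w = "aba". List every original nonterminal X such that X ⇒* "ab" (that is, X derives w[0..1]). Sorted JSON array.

CNF form of G:
  S -> S A | T1 C | a
  A -> T0 T1 | a | d
  B -> T0 T1
  C -> b
  T0 -> c
  T1 -> a

CYK fill, restricted to cells inside w[0..1]:
  cell(0,0) a: {A,S,T1}  orig:{A,S}
  cell(1,1) b: {C}
  cell(0,1) ab: {S}

Original NTs in T[0,1] deriving "ab": ["S"]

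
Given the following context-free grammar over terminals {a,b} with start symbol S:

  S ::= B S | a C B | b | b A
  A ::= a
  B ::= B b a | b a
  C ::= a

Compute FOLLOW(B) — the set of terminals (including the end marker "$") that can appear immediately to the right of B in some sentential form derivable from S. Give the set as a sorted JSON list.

FIRST iteration:
round 1:
  A via A→a: +{a}
  B via B→b a: +{b}
  C via C→a: +{a}
  S via S→B S: +{b}
  S via S→a C B: +{a}
  FIRST[S]={a,b}  FIRST[A]={a}  FIRST[B]={b}  FIRST[C]={a}
round 2: (stable)
  FIRST[S]={a,b}  FIRST[A]={a}  FIRST[B]={b}  FIRST[C]={a}

FOLLOW iteration:
initialize: $ ∈ FOLLOW(S)
iter 1:
  B→B b a: FOLLOW(B) ⊇ FIRST(b) = {b}; new: +{b}
  S→B S: FOLLOW(B) ⊇ FIRST(S) = {a,b}; new: +{a}
  S→a C B: FOLLOW(C) ⊇ FIRST(B) = {b}; new: +{b}
  S→a C B: FOLLOW(B) ⊇ FOLLOW(S) ⊇ {$}; new: +{$}
  S→b A: FOLLOW(A) ⊇ FOLLOW(S) ⊇ {$}; new: +{$}
  FOLLOW(S)={$}  FOLLOW(A)={$}  FOLLOW(B)={$,a,b}  FOLLOW(C)={b}
iter 2: done
  FOLLOW(S)={$}  FOLLOW(A)={$}  FOLLOW(B)={$,a,b}  FOLLOW(C)={b}

FOLLOW(B) = ["$", "a", "b"]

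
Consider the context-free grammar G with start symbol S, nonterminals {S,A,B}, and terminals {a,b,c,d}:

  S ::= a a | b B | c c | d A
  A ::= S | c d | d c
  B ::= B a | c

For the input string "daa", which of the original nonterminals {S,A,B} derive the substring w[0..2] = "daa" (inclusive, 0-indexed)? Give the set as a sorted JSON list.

CNF form of G:
  S -> T0 T0 | T1 B | T2 T2 | T3 A
  A -> T0 T0 | T1 B | T2 T2 | T2 T3 | T3 A | T3 T2
  B -> B T0 | c
  T0 -> a
  T1 -> b
  T2 -> c
  T3 -> d

Fill CYK table bottom-up, restricted to cells inside w[0..2]:
  cell(0,0) d: {T3}  orig:{}
  cell(1,1) a: {T0}  orig:{}
  cell(2,2) a: {T0}  orig:{}
  cell(0,1) da: ∅
  cell(1,2) aa: {A,S}
  cell(0,2) daa: {A,S}

Original NTs in T[0,2] deriving "daa": ["A", "S"]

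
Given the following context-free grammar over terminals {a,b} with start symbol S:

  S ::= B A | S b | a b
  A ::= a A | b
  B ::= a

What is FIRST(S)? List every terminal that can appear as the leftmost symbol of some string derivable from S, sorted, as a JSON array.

FIRST iteration:
round 1:
  A via A→a A: +{a}
  A via A→b: +{b}
  B via B→a: +{a}
  S via S→B A: +{a}
  FIRST[S]={a}  FIRST[A]={a,b}  FIRST[B]={a}
round 2: — fixpoint
  FIRST[S]={a}  FIRST[A]={a,b}  FIRST[B]={a}

FIRST(S) = ["a"]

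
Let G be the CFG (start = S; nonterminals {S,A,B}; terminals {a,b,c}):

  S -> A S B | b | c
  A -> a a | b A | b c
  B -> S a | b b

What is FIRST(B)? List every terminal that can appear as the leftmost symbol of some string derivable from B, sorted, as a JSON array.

FIRST sets, iterate to fixpoint:
[1]
  A via A→a a: +{a}
  A via A→b A: +{b}
  B via B→b b: +{b}
  S via S→A S B: +{a,b}
  S via S→c: +{c}
  S: {a,b,c}  A: {a,b}  B: {b}
[2]
  B via B→S a: +{a,c}
  S: {a,b,c}  A: {a,b}  B: {a,b,c}
[3] — fixpoint
  S: {a,b,c}  A: {a,b}  B: {a,b,c}

FIRST(B) = ["a", "b", "c"]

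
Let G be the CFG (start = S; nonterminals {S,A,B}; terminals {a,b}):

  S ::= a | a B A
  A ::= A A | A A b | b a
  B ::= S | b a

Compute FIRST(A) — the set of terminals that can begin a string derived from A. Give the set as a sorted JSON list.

Compute FIRST by fixpoint:
iter 1:
  A via A→b a: +{b}
  B via B→b a: +{b}
  S via S→a: +{a}
  FIRST(S)={a}  FIRST(A)={b}  FIRST(B)={b}
iter 2:
  B via B→S: +{a}
  FIRST(S)={a}  FIRST(A)={b}  FIRST(B)={a,b}
iter 3: (stable)
  FIRST(S)={a}  FIRST(A)={b}  FIRST(B)={a,b}

FIRST(A) = ["b"]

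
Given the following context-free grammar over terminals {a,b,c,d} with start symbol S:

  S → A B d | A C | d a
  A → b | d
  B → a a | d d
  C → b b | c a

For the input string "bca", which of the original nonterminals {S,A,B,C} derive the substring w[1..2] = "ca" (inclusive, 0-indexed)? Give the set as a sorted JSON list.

Convert to CNF:
  S -> A C | A X4 | T1 T0
  A -> b | d
  B -> T0 T0 | T1 T1
  C -> T2 T2 | T3 T0
  T0 -> a
  T1 -> d
  T2 -> b
  T3 -> c
  X4 -> B T1

CYK table (by increasing span) (cells [i..j] with 1 ≤ i ≤ j ≤ 2 only):
  T[1,1] 'c' = {T3}  orig:{}
  T[2,2] 'a' = {T0}  orig:{}
  T[1,2] 'ca' = {C}

Original NTs in T[1,2] deriving "ca": ["C"]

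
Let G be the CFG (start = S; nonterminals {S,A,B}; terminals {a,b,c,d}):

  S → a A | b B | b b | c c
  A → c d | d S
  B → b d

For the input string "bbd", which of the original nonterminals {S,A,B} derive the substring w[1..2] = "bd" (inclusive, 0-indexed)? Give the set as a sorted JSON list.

CNF form of G:
  S -> T0 T0 | T2 B | T2 T2 | T3 A
  A -> T0 T1 | T1 S
  B -> T2 T1
  T0 -> c
  T1 -> d
  T2 -> b
  T3 -> a

CYK fill, restricted to cells inside w[1..2]:
  cell(1,1) b: {T2}  orig:{}
  cell(2,2) d: {T1}  orig:{}
  cell(1,2) bd: {B}

Original NTs in T[1,2] deriving "bd": ["B"]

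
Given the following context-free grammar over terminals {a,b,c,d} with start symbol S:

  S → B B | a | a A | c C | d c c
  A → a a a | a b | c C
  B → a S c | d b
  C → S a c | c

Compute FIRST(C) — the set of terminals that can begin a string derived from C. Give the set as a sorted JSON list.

Compute FIRST by fixpoint:
[1]
  A via A→a a a: +{a}
  A via A→c C: +{c}
  B via B→a S c: +{a}
  B via B→d b: +{d}
  C via C→c: +{c}
  S via S→B B: +{a,d}
  S via S→c C: +{c}
  FIRST[S]={a,c,d}  FIRST[A]={a,c}  FIRST[B]={a,d}  FIRST[C]={c}
[2]
  C via C→S a c: +{a,d}
  FIRST[S]={a,c,d}  FIRST[A]={a,c}  FIRST[B]={a,d}  FIRST[C]={a,c,d}
[3] (no change)
  FIRST[S]={a,c,d}  FIRST[A]={a,c}  FIRST[B]={a,d}  FIRST[C]={a,c,d}

FIRST(C) = ["a", "c", "d"]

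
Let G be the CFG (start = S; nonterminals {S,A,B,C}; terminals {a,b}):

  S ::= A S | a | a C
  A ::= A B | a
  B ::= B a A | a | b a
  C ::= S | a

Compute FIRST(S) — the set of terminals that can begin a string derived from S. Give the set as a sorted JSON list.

Compute FIRST by fixpoint:
iter 1:
  A via A→a: +{a}
  B via B→a: +{a}
  B via B→b a: +{b}
  C via C→a: +{a}
  S via S→A S: +{a}
  FIRST(S)={a}  FIRST(A)={a}  FIRST(B)={a,b}  FIRST(C)={a}
iter 2: (stable)
  FIRST(S)={a}  FIRST(A)={a}  FIRST(B)={a,b}  FIRST(C)={a}

FIRST(S) = ["a"]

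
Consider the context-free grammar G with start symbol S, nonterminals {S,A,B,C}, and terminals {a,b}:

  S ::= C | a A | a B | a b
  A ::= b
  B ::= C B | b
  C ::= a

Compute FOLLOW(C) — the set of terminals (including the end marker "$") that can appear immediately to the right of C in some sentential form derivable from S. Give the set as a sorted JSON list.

FIRST iteration:
[1]
  A via A→b: +{b}
  B via B→b: +{b}
  C via C→a: +{a}
  S via S→C: +{a}
  FIRST(S)={a}  FIRST(A)={b}  FIRST(B)={b}  FIRST(C)={a}
[2]
  B via B→C B: +{a}
  FIRST(S)={a}  FIRST(A)={b}  FIRST(B)={a,b}  FIRST(C)={a}
[3] done
  FIRST(S)={a}  FIRST(A)={b}  FIRST(B)={a,b}  FIRST(C)={a}

Compute FOLLOW by fixpoint:
initialize: $ ∈ FOLLOW(S)
[1]
  B→C B: FOLLOW(C) ⊇ FIRST(B) = {a,b}; new: +{a,b}
  S→C: FOLLOW(C) ⊇ FOLLOW(S) ⊇ {$}; new: +{$}
  S→a A: FOLLOW(A) ⊇ FOLLOW(S) ⊇ {$}; new: +{$}
  S→a B: FOLLOW(B) ⊇ FOLLOW(S) ⊇ {$}; new: +{$}
  FOLLOW(S)={$}  FOLLOW(A)={$}  FOLLOW(B)={$}  FOLLOW(C)={$,a,b}
[2] (stable)
  FOLLOW(S)={$}  FOLLOW(A)={$}  FOLLOW(B)={$}  FOLLOW(C)={$,a,b}

FOLLOW(C) = ["$", "a", "b"]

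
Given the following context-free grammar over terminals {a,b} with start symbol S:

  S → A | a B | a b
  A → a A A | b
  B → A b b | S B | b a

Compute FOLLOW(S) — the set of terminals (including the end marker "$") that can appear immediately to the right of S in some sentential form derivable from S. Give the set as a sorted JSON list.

Compute FIRST by fixpoint:
pass 1:
  A via A→a A A: +{a}
  A via A→b: +{b}
  B via B→A b b: +{a,b}
  S via S→A: +{a,b}
  FIRST[S]={a,b}  FIRST[A]={a,b}  FIRST[B]={a,b}
pass 2: — fixpoint
  FIRST[S]={a,b}  FIRST[A]={a,b}  FIRST[B]={a,b}

Compute FOLLOW by fixpoint:
FOLLOW(S) := {$}
iter 1:
  A→a A A: FOLLOW(A) ⊇ FIRST(A) = {a,b}; new: +{a,b}
  B→S B: FOLLOW(S) ⊇ FIRST(B) = {a,b}; new: +{a,b}
  S→A: FOLLOW(A) ⊇ FOLLOW(S) ⊇ {$,a,b}; new: +{$}
  S→a B: FOLLOW(B) ⊇ FOLLOW(S) ⊇ {$,a,b}; new: +{$,a,b}
  S: {$,a,b}  A: {$,a,b}  B: {$,a,b}
iter 2: — fixpoint
  S: {$,a,b}  A: {$,a,b}  B: {$,a,b}

FOLLOW(S) = ["$", "a", "b"]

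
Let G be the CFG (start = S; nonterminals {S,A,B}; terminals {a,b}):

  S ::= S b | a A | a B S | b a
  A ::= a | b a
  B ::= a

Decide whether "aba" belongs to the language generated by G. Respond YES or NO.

CNF form of G:
  S -> S T0 | T0 T1 | T1 A | T1 X2
  A -> T0 T1 | a
  B -> a
  T0 -> b
  T1 -> a
  X2 -> B S

Fill CYK table bottom-up:
  cell(0,0) a: {A,B,T1}  orig:{A,B}
  cell(1,1) b: {T0}  orig:{}
  cell(2,2) a: {A,B,T1}  orig:{A,B}
  cell(0,1) ab: ∅
  cell(1,2) ba: {A,S}
  cell(0,2) aba: {S,X2}  orig:{S}

S ∈ T[0,2] ⇒ YES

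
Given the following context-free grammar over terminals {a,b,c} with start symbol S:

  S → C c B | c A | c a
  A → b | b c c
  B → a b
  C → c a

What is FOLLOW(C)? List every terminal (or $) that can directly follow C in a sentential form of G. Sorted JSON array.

FIRST sets, iterate to fixpoint:
iter 1:
  A via A→b: +{b}
  B via B→a b: +{a}
  C via C→c a: +{c}
  S via S→C c B: +{c}
  S: {c}  A: {b}  B: {a}  C: {c}
iter 2: — fixpoint
  S: {c}  A: {b}  B: {a}  C: {c}

FOLLOW iteration:
seed FOLLOW(S) with $
round 1:
  S→C c B: FOLLOW(C) ⊇ FIRST(c) = {c}; new: +{c}
  S→C c B: FOLLOW(B) ⊇ FOLLOW(S) ⊇ {$}; new: +{$}
  S→c A: FOLLOW(A) ⊇ FOLLOW(S) ⊇ {$}; new: +{$}
  FOLLOW[S]={$}  FOLLOW[A]={$}  FOLLOW[B]={$}  FOLLOW[C]={c}
round 2: done
  FOLLOW[S]={$}  FOLLOW[A]={$}  FOLLOW[B]={$}  FOLLOW[C]={c}

FOLLOW(C) = ["c"]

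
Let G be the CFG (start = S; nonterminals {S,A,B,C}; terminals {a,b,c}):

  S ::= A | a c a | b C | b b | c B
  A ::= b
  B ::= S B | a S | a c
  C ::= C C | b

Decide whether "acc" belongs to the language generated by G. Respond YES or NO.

Convert to CNF:
  S -> T0 X3 | T1 B | T2 C | T2 T2 | b
  A -> b
  B -> S B | T0 S | T0 T1
  C -> C C | b
  T0 -> a
  T1 -> c
  T2 -> b
  X3 -> T1 T0

Fill CYK table bottom-up:
  cell(0,0) a: {T0}  orig:{}
  cell(1,1) c: {T1}  orig:{}
  cell(2,2) c: {T1}  orig:{}
  cell(0,1) ac: {B}
  cell(1,2) cc: ∅
  cell(0,2) acc: ∅

S ∉ T[0,2] ⇒ NO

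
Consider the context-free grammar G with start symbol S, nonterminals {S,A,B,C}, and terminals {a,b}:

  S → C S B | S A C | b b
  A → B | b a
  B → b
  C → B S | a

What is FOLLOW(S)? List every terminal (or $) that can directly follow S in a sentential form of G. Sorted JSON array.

Compute FIRST by fixpoint:
iter 1:
  A via A→b a: +{b}
  B via B→b: +{b}
  C via C→B S: +{b}
  C via C→a: +{a}
  S via S→C S B: +{a,b}
  FIRST[S]={a,b}  FIRST[A]={b}  FIRST[B]={b}  FIRST[C]={a,b}
iter 2: (no change)
  FIRST[S]={a,b}  FIRST[A]={b}  FIRST[B]={b}  FIRST[C]={a,b}

FOLLOW sets:
seed FOLLOW(S) with $
pass 1:
  C→B S: FOLLOW(B) ⊇ FIRST(S) = {a,b}; new: +{a,b}
  S→C S B: FOLLOW(C) ⊇ FIRST(S) = {a,b}; new: +{a,b}
  S→C S B: FOLLOW(S) ⊇ FIRST(B) = {b}; new: +{b}
  S→C S B: FOLLOW(B) ⊇ FOLLOW(S) ⊇ {$,b}; new: +{$}
  S→S A C: FOLLOW(A) ⊇ FIRST(C) = {a,b}; new: +{a,b}
  S→S A C: FOLLOW(C) ⊇ FOLLOW(S) ⊇ {$,b}; new: +{$}
  S: {$,b}  A: {a,b}  B: {$,a,b}  C: {$,a,b}
pass 2:
  C→B S: FOLLOW(S) ⊇ FOLLOW(C) ⊇ {$,a,b}; new: +{a}
  S: {$,a,b}  A: {a,b}  B: {$,a,b}  C: {$,a,b}
pass 3: done
  S: {$,a,b}  A: {a,b}  B: {$,a,b}  C: {$,a,b}

FOLLOW(S) = ["$", "a", "b"]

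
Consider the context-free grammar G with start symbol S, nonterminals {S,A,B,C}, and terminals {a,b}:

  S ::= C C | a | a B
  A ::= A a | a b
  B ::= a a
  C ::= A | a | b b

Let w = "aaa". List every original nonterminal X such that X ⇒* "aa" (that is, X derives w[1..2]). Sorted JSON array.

Convert to CNF:
  S -> C C | T0 B | a
  A -> A T0 | T0 T1
  B -> T0 T0
  C -> A T0 | T0 T1 | T1 T1 | a
  T0 -> a
  T1 -> b

Fill CYK table bottom-up (cells [i..j] with 1 ≤ i ≤ j ≤ 2 only):
  T[1,1] 'a' = {C,S,T0}  orig:{C,S}
  T[2,2] 'a' = {C,S,T0}  orig:{C,S}
  T[1,2] 'aa' = {B,S}

Original NTs in T[1,2] deriving "aa": ["B", "S"]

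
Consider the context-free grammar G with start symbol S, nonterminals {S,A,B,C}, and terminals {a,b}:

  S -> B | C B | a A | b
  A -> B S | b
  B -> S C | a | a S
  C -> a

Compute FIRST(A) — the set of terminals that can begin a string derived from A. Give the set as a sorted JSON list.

Compute FIRST by fixpoint:
round 1:
  A via A→b: +{b}
  B via B→a: +{a}
  C via C→a: +{a}
  S via S→B: +{a}
  S via S→b: +{b}
  FIRST(S)={a,b}  FIRST(A)={b}  FIRST(B)={a}  FIRST(C)={a}
round 2:
  A via A→B S: +{a}
  B via B→S C: +{b}
  FIRST(S)={a,b}  FIRST(A)={a,b}  FIRST(B)={a,b}  FIRST(C)={a}
round 3: — fixpoint
  FIRST(S)={a,b}  FIRST(A)={a,b}  FIRST(B)={a,b}  FIRST(C)={a}

FIRST(A) = ["a", "b"]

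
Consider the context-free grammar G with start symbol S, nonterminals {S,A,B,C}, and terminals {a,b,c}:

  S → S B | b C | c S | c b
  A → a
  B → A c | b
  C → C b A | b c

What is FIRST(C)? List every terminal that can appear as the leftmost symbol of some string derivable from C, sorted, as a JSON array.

Compute FIRST by fixpoint:
pass 1:
  A via A→a: +{a}
  B via B→A c: +{a}
  B via B→b: +{b}
  C via C→b c: +{b}
  S via S→b C: +{b}
  S via S→c S: +{c}
  FIRST(S)={b,c}  FIRST(A)={a}  FIRST(B)={a,b}  FIRST(C)={b}
pass 2: — fixpoint
  FIRST(S)={b,c}  FIRST(A)={a}  FIRST(B)={a,b}  FIRST(C)={b}

FIRST(C) = ["b"]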